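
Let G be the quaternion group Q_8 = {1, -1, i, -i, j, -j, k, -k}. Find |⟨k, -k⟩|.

4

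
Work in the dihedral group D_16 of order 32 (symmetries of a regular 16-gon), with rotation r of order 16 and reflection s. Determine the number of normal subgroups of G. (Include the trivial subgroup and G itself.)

G has 36 subgroups. Checking conjugation-invariance by order — order 1: 1/1 normal; order 2: 1/17 normal; order 4: 1/9 normal; order 8: 1/5 normal; order 16: 3/3 normal; order 32: 1/1 normal.
Total normal subgroups: 8.

8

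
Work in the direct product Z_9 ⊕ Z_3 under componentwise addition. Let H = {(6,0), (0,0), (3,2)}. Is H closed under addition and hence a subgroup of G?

No

(3,2) ∈ H but its inverse (6,1) ∉ H, so H is not a subgroup.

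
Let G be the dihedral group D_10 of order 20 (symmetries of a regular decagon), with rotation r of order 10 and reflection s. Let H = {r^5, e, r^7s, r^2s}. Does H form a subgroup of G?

Yes

|H| = 4 divides |G| = 20, consistent with Lagrange.
H contains the identity, every element's inverse is in H, and H is closed under ·: it is a subgroup.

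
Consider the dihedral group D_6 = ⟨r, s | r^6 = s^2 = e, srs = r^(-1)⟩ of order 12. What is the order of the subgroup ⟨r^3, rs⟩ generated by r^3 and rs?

4

|⟨r^3⟩| = 2 and |⟨rs⟩| = 2, so |H| is a multiple of lcm(2, 2) = 2 and divides |G| = 12.
Closing under the operation: H = {e, r^3, rs, r^4s}, so |H| = 4.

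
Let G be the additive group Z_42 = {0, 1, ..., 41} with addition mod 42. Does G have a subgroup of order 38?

38 does not divide |G| = 42, so by Lagrange no subgroup of order 38 exists.

No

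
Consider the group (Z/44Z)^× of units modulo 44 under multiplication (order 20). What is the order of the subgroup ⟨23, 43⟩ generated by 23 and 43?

4

|⟨23⟩| = 2 and |⟨43⟩| = 2, so |H| is a multiple of lcm(2, 2) = 2 and divides |G| = 20.
Closing under the operation: H = {1, 21, 23, 43}, so |H| = 4.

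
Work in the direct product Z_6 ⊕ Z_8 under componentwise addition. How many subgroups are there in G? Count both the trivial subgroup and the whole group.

|G| = 48, so by Lagrange every subgroup order divides 48. Divisors: 1, 2, 3, 4, 6, 8, 12, 16, 24, 48.
Subgroups by order — order 1: 1; order 2: 3; order 3: 1; order 4: 3; order 6: 3; order 8: 3; order 12: 3; order 16: 1; order 24: 3; order 48: 1.
Total: 1 + 3 + 1 + 3 + 3 + 3 + 3 + 1 + 3 + 1 = 22.

22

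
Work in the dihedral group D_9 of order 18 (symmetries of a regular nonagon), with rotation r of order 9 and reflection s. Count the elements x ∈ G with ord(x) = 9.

The elements of order 9 are: r, r^2, r^4, r^5, r^7, r^8.
That's 6.

6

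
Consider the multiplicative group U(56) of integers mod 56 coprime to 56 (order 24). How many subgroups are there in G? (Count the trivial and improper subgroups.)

|G| = 24, so by Lagrange every subgroup order divides 24. Divisors: 1, 2, 3, 4, 6, 8, 12, 24.
Subgroups by order — order 1: 1; order 2: 7; order 3: 1; order 4: 7; order 6: 7; order 8: 1; order 12: 7; order 24: 1.
Total: 1 + 7 + 1 + 7 + 7 + 1 + 7 + 1 = 32.

32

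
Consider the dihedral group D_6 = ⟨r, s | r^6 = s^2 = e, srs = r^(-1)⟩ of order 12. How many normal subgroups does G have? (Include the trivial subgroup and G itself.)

G has 16 subgroups. Checking conjugation-invariance by order — order 1: 1/1 normal; order 2: 1/7 normal; order 3: 1/1 normal; order 4: 0/3 normal; order 6: 3/3 normal; order 12: 1/1 normal.
Total normal subgroups: 7.

7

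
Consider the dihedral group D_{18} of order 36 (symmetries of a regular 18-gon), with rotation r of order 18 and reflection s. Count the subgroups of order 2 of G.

19

|G| = 36 and 2 | 36, so subgroups of order 2 are possible by Lagrange.
The subgroups of order 2 are: {e, r^10s}; {e, r^11s}; {e, r^12s}; {e, r^13s}; … (19 in all).
So G has 19 subgroups of order 2.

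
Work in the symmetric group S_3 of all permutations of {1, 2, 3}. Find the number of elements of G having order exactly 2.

3

The elements of order 2 are: (2 3), (1 2), (1 3).
That's 3.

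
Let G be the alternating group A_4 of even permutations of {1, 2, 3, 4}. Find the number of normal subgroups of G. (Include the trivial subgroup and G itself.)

G has 10 subgroups. Checking conjugation-invariance by order — order 1: 1/1 normal; order 2: 0/3 normal; order 3: 0/4 normal; order 4: 1/1 normal; order 12: 1/1 normal.
Total normal subgroups: 3.

3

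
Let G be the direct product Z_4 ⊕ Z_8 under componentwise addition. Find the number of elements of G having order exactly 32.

An element (a,b) has order lcm(ord(a), ord(b)); count pairs with lcm equal to 32.
Enumerating gives 0 such elements.

0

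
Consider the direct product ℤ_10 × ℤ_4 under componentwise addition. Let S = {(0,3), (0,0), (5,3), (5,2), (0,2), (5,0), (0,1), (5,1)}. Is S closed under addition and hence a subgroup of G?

Yes

|S| = 8 divides |G| = 40, consistent with Lagrange.
S contains the identity, every element's inverse is in S, and S is closed under +: it is a subgroup.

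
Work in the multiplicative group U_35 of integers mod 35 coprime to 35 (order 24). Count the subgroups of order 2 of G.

3

|G| = 24 and 2 | 24, so subgroups of order 2 are possible by Lagrange.
The subgroups of order 2 are: {1, 29}; {1, 34}; {1, 6}.
So G has 3 subgroups of order 2.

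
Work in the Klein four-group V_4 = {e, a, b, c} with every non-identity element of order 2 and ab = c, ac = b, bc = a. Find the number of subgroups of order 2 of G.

3

|G| = 4 and 2 | 4, so subgroups of order 2 are possible by Lagrange.
The subgroups of order 2 are: {e, a}; {e, b}; {e, c}.
So G has 3 subgroups of order 2.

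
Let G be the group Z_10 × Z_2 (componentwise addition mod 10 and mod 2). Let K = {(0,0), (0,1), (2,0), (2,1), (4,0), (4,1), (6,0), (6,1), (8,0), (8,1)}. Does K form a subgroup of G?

Yes

|K| = 10 divides |G| = 20, consistent with Lagrange.
K contains the identity, every element's inverse is in K, and K is closed under +: it is a subgroup.
In fact K = ⟨(2,1)⟩.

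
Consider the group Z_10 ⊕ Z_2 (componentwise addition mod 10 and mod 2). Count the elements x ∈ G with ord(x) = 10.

An element (a,b) has order lcm(ord(a), ord(b)); count pairs with lcm equal to 10.
Enumerating gives 12 such elements.

12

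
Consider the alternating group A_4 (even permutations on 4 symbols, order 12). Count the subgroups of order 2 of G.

3

|G| = 12 and 2 | 12, so subgroups of order 2 are possible by Lagrange.
The subgroups of order 2 are: {e, (1 2)(3 4)}; {e, (1 3)(2 4)}; {e, (1 4)(2 3)}.
So G has 3 subgroups of order 2.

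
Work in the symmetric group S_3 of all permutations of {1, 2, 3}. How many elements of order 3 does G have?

2

The elements of order 3 are: (1 2 3), (1 3 2).
That's 2.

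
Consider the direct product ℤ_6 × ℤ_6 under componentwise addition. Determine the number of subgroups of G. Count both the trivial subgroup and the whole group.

30

|G| = 36, so by Lagrange every subgroup order divides 36. Divisors: 1, 2, 3, 4, 6, 9, 12, 18, 36.
Subgroups by order — order 1: 1; order 2: 3; order 3: 4; order 4: 1; order 6: 12; order 9: 1; order 12: 4; order 18: 3; order 36: 1.
Total: 1 + 3 + 4 + 1 + 12 + 1 + 4 + 3 + 1 = 30.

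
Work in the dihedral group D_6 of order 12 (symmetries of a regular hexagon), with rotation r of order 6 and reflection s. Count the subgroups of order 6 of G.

3

|G| = 12 and 6 | 12, so subgroups of order 6 are possible by Lagrange.
The subgroups of order 6 are: {e, r, r^2, r^3, r^4, r^5}; {e, r^2, r^4, s, r^2s, r^4s}; {e, r^2, r^4, rs, r^3s, r^5s}.
So G has 3 subgroups of order 6.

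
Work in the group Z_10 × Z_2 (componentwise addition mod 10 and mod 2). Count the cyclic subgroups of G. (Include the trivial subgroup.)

A cyclic subgroup of order d is generated by each of its φ(d) elements of order d, so the cyclic subgroups of order d number (#elements of order d)/φ(d).
Cyclic subgroups by order — order 1: 1; order 2: 3; order 5: 1; order 10: 3.
Total: 8.

8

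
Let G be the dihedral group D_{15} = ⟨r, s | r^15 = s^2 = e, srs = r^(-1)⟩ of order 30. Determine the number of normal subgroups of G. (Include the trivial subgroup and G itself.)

G has 28 subgroups. Checking conjugation-invariance by order — order 1: 1/1 normal; order 2: 0/15 normal; order 3: 1/1 normal; order 5: 1/1 normal; order 6: 0/5 normal; order 10: 0/3 normal; order 15: 1/1 normal; order 30: 1/1 normal.
Total normal subgroups: 5.

5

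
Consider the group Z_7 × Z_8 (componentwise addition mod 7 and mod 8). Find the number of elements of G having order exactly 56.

An element (a,b) has order lcm(ord(a), ord(b)); count pairs with lcm equal to 56.
Enumerating gives 24 such elements.

24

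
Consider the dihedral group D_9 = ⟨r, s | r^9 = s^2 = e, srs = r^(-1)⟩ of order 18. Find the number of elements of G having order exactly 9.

The elements of order 9 are: r, r^2, r^4, r^5, r^7, r^8.
That's 6.

6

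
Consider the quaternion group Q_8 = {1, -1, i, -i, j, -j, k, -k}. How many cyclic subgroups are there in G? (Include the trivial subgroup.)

5

Each element a generates a cyclic subgroup ⟨a⟩; distinct elements may generate the same one (a cyclic group of order d has φ(d) generators).
Cyclic subgroups by order — order 1: 1; order 2: 1; order 4: 3.
Total: 5.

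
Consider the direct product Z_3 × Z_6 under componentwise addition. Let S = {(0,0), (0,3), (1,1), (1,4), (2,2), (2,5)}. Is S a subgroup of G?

|S| = 6 divides |G| = 18, consistent with Lagrange.
S contains the identity, every element's inverse is in S, and S is closed under +: it is a subgroup.
In fact S = ⟨(2,5)⟩.

Yes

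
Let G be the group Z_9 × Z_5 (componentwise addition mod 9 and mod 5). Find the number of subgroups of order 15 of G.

|G| = 45 and 15 | 45, so subgroups of order 15 are possible by Lagrange.
The subgroups of order 15 are: {(0,0), (0,1), (0,2), (0,3), (0,4), (3,0), (3,1), (3,2), (3,3), (3,4), (6,0), (6,1), (6,2), (6,3), (6,4)}.
So G has 1 subgroup of order 15.

1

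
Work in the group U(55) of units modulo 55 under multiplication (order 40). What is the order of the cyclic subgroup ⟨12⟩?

Compute successive powers of 12 mod 55: 12, 34, 23, 1; 12^4 ≡ 1 (mod 55).
So |⟨12⟩| = 4.

4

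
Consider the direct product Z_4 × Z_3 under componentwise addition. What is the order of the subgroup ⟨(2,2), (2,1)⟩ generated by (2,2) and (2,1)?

6

|⟨(2,2)⟩| = 6 and |⟨(2,1)⟩| = 6, so |H| is a multiple of lcm(6, 6) = 6 and divides |G| = 12.
Closing under the operation: H = {(0,0), (0,1), (0,2), (2,0), (2,1), (2,2)}, so |H| = 6.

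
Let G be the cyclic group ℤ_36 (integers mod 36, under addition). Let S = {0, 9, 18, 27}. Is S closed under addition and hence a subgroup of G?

|S| = 4 divides |G| = 36, consistent with Lagrange.
S contains the identity, every element's inverse is in S, and S is closed under +: it is a subgroup.
In fact S = ⟨9⟩.

Yes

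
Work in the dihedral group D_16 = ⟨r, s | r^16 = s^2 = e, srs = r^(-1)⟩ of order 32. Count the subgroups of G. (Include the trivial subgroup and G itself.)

|G| = 32, so by Lagrange every subgroup order divides 32. Divisors: 1, 2, 4, 8, 16, 32.
Subgroups by order — order 1: 1; order 2: 17; order 4: 9; order 8: 5; order 16: 3; order 32: 1.
Total: 1 + 17 + 9 + 5 + 3 + 1 = 36.

36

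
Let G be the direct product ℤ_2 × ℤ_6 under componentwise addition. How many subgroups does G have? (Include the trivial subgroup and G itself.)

|G| = 12, so by Lagrange every subgroup order divides 12. Divisors: 1, 2, 3, 4, 6, 12.
Subgroups by order — order 1: 1; order 2: 3; order 3: 1; order 4: 1; order 6: 3; order 12: 1.
Total: 1 + 3 + 1 + 1 + 3 + 1 = 10.

10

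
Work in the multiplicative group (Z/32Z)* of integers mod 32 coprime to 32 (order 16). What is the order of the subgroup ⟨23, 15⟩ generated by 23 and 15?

8

|⟨23⟩| = 4 and |⟨15⟩| = 2, so |H| is a multiple of lcm(4, 2) = 4 and divides |G| = 16.
Closing under the operation: H = {1, 7, 9, 15, 17, 23, 25, 31}, so |H| = 8.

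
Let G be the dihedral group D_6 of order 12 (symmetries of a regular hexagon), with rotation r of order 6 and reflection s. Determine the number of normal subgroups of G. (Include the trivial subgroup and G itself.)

7

G has 16 subgroups. Checking conjugation-invariance by order — order 1: 1/1 normal; order 2: 1/7 normal; order 3: 1/1 normal; order 4: 0/3 normal; order 6: 3/3 normal; order 12: 1/1 normal.
Total normal subgroups: 7.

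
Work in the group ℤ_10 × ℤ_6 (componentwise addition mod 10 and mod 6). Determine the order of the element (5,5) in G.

6

The order of (5,5) in Z_10 × Z_6 is lcm(ord(5) in Z_10, ord(5) in Z_6).
ord(5) = 2 and ord(5) = 6, so |⟨(5,5)⟩| = lcm(2, 6) = 6.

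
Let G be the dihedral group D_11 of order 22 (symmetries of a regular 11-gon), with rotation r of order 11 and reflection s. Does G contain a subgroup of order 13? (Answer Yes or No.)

13 does not divide |G| = 22, so by Lagrange no subgroup of order 13 exists.

No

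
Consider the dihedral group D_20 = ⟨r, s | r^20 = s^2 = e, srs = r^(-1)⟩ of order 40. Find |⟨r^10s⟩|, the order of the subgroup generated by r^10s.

Computing powers of r^10s: the smallest k with (r^10s)^k = e is k = 2.

2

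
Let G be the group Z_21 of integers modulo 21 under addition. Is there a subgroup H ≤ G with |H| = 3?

3 | 21. A subgroup of order 3 is {0, 7, 14}.

Yes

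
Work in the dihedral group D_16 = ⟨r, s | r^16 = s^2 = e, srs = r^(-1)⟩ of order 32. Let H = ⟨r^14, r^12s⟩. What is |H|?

16

|⟨r^14⟩| = 8 and |⟨r^12s⟩| = 2, so |H| is a multiple of lcm(8, 2) = 8 and divides |G| = 32.
Closing under the operation: H = {e, r^2, r^4, r^6, r^8, r^10, r^12, r^14, s, r^2s, r^4s, r^6s, r^8s, r^10s, r^12s, r^14s}, so |H| = 16.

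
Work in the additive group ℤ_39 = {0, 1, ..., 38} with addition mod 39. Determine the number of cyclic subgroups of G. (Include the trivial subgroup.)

A cyclic subgroup of order d is generated by each of its φ(d) elements of order d, so the cyclic subgroups of order d number (#elements of order d)/φ(d).
Cyclic subgroups by order — order 1: 1; order 3: 1; order 13: 1; order 39: 1.
Total: 4.

4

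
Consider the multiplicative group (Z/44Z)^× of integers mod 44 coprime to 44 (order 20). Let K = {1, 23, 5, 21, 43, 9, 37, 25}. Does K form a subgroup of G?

No

|K| = 8 does not divide |G| = 20, so by Lagrange K is not a subgroup.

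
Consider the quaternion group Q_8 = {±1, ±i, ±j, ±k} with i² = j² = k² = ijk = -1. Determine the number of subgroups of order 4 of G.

|G| = 8 and 4 | 8, so subgroups of order 4 are possible by Lagrange.
The subgroups of order 4 are: {1, -1, i, -i}; {1, -1, j, -j}; {1, -1, k, -k}.
So G has 3 subgroups of order 4.

3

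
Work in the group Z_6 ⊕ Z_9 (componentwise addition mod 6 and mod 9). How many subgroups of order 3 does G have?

|G| = 54 and 3 | 54, so subgroups of order 3 are possible by Lagrange.
The subgroups of order 3 are: {(0,0), (0,3), (0,6)}; {(0,0), (2,0), (4,0)}; {(0,0), (2,3), (4,6)}; {(0,0), (2,6), (4,3)}.
So G has 4 subgroups of order 3.

4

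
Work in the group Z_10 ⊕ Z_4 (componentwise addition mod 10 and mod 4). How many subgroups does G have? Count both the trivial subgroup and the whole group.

|G| = 40, so by Lagrange every subgroup order divides 40. Divisors: 1, 2, 4, 5, 8, 10, 20, 40.
Subgroups by order — order 1: 1; order 2: 3; order 4: 3; order 5: 1; order 8: 1; order 10: 3; order 20: 3; order 40: 1.
Total: 1 + 3 + 3 + 1 + 1 + 3 + 3 + 1 = 16.

16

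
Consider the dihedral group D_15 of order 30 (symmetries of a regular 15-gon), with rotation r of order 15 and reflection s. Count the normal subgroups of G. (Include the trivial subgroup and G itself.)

5

G has 28 subgroups. Checking conjugation-invariance by order — order 1: 1/1 normal; order 2: 0/15 normal; order 3: 1/1 normal; order 5: 1/1 normal; order 6: 0/5 normal; order 10: 0/3 normal; order 15: 1/1 normal; order 30: 1/1 normal.
Total normal subgroups: 5.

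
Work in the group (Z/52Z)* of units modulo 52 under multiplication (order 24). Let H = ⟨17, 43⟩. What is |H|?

|⟨17⟩| = 6 and |⟨43⟩| = 6, so |H| is a multiple of lcm(6, 6) = 6 and divides |G| = 24.
Closing under the operation: H = {1, 3, 9, 17, 23, 25, 27, 29, 35, 43, 49, 51}, so |H| = 12.

12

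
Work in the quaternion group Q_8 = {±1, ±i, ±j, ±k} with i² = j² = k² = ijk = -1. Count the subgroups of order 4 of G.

3

|G| = 8 and 4 | 8, so subgroups of order 4 are possible by Lagrange.
The subgroups of order 4 are: {1, -1, i, -i}; {1, -1, j, -j}; {1, -1, k, -k}.
So G has 3 subgroups of order 4.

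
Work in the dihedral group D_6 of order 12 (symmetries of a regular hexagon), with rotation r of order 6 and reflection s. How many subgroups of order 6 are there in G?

3

|G| = 12 and 6 | 12, so subgroups of order 6 are possible by Lagrange.
The subgroups of order 6 are: {e, r, r^2, r^3, r^4, r^5}; {e, r^2, r^4, s, r^2s, r^4s}; {e, r^2, r^4, rs, r^3s, r^5s}.
So G has 3 subgroups of order 6.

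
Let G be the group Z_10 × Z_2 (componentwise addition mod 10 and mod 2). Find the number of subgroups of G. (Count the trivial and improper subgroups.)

10

|G| = 20, so by Lagrange every subgroup order divides 20. Divisors: 1, 2, 4, 5, 10, 20.
Subgroups by order — order 1: 1; order 2: 3; order 4: 1; order 5: 1; order 10: 3; order 20: 1.
Total: 1 + 3 + 1 + 1 + 3 + 1 = 10.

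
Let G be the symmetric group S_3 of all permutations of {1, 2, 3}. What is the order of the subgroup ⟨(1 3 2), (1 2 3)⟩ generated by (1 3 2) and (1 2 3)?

3

|⟨(1 3 2)⟩| = 3 and |⟨(1 2 3)⟩| = 3, so |H| is a multiple of lcm(3, 3) = 3 and divides |G| = 6.
Closing under the operation: H = {e, (1 2 3), (1 3 2)}, so |H| = 3.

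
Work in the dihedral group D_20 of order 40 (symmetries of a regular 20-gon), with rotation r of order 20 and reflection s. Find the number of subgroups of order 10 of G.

|G| = 40 and 10 | 40, so subgroups of order 10 are possible by Lagrange.
The subgroups of order 10 are: {e, r^2, r^4, r^6, r^8, r^10, r^12, r^14, r^16, r^18}; {e, r^4, r^8, r^12, r^16, r^2s, r^6s, r^10s, r^14s, r^18s}; {e, r^4, r^8, r^12, r^16, r^3s, r^7s, r^11s, r^15s, r^19s}; {e, r^4, r^8, r^12, r^16, s, r^4s, r^8s, r^12s, r^16s}; … (5 in all).
So G has 5 subgroups of order 10.

5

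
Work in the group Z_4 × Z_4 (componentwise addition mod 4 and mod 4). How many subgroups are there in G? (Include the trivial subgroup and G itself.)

|G| = 16, so by Lagrange every subgroup order divides 16. Divisors: 1, 2, 4, 8, 16.
Subgroups by order — order 1: 1; order 2: 3; order 4: 7; order 8: 3; order 16: 1.
Total: 1 + 3 + 7 + 3 + 1 = 15.

15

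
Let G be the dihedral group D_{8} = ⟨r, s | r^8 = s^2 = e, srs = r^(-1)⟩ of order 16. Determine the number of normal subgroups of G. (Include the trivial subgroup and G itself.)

G has 19 subgroups. Checking conjugation-invariance by order — order 1: 1/1 normal; order 2: 1/9 normal; order 4: 1/5 normal; order 8: 3/3 normal; order 16: 1/1 normal.
Total normal subgroups: 7.

7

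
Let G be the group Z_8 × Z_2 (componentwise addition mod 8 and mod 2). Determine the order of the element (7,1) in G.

8

The order of (7,1) in Z_8 × Z_2 is lcm(ord(7) in Z_8, ord(1) in Z_2).
ord(7) = 8 and ord(1) = 2, so |⟨(7,1)⟩| = lcm(8, 2) = 8.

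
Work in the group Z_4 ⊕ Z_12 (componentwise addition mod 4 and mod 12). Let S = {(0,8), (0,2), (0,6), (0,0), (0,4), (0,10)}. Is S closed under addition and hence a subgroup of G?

|S| = 6 divides |G| = 48, consistent with Lagrange.
S contains the identity, every element's inverse is in S, and S is closed under +: it is a subgroup.
In fact S = ⟨(0,2)⟩.

Yes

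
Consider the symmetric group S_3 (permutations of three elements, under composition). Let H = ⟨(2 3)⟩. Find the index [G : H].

3

|⟨(2 3)⟩| = 2 and |G| = 6.
By Lagrange, [G : H] = |G|/|H| = 6/2 = 3.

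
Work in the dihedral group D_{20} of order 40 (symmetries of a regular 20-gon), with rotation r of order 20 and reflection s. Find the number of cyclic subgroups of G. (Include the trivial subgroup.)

Each element a generates a cyclic subgroup ⟨a⟩; distinct elements may generate the same one (a cyclic group of order d has φ(d) generators).
Cyclic subgroups by order — order 1: 1; order 2: 21; order 4: 1; order 5: 1; order 10: 1; order 20: 1.
Total: 26.

26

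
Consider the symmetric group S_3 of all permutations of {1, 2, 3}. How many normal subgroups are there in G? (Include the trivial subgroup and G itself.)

3

G has 6 subgroups. Checking conjugation-invariance by order — order 1: 1/1 normal; order 2: 0/3 normal; order 3: 1/1 normal; order 6: 1/1 normal.
Total normal subgroups: 3.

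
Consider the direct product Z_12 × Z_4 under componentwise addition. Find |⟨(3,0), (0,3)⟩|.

|⟨(3,0)⟩| = 4 and |⟨(0,3)⟩| = 4, so |H| is a multiple of lcm(4, 4) = 4 and divides |G| = 48.
Closing under the operation: H = {(0,0), (0,1), (0,2), (0,3), (3,0), (3,1), (3,2), (3,3), (6,0), (6,1), (6,2), (6,3), (9,0), (9,1), (9,2), (9,3)}, so |H| = 16.

16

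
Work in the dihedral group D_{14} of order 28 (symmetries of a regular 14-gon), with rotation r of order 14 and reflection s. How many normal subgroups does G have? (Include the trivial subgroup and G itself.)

7

G has 28 subgroups. Checking conjugation-invariance by order — order 1: 1/1 normal; order 2: 1/15 normal; order 4: 0/7 normal; order 7: 1/1 normal; order 14: 3/3 normal; order 28: 1/1 normal.
Total normal subgroups: 7.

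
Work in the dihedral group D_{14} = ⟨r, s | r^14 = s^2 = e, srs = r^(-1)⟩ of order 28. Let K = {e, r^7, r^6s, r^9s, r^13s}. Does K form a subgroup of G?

|K| = 5 does not divide |G| = 28, so by Lagrange K is not a subgroup.

No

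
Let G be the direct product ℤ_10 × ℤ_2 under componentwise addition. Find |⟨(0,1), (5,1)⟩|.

|⟨(0,1)⟩| = 2 and |⟨(5,1)⟩| = 2, so |H| is a multiple of lcm(2, 2) = 2 and divides |G| = 20.
Closing under the operation: H = {(0,0), (0,1), (5,0), (5,1)}, so |H| = 4.

4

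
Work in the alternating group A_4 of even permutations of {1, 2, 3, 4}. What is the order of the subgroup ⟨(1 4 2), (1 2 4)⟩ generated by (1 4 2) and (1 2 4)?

|⟨(1 4 2)⟩| = 3 and |⟨(1 2 4)⟩| = 3, so |H| is a multiple of lcm(3, 3) = 3 and divides |G| = 12.
Closing under the operation: H = {e, (1 2 4), (1 4 2)}, so |H| = 3.

3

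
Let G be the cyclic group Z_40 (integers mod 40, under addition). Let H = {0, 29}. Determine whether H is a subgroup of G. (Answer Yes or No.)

29 ∈ H but its inverse 11 ∉ H, so H is not a subgroup.

No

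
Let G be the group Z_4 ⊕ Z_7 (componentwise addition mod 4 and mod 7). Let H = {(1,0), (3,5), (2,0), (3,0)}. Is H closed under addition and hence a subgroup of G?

The identity (0,0) ∉ H, so H is not a subgroup.

No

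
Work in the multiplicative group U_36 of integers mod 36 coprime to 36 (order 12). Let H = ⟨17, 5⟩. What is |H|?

6

|⟨17⟩| = 2 and |⟨5⟩| = 6, so |H| is a multiple of lcm(2, 6) = 6 and divides |G| = 12.
Closing under the operation: H = {1, 5, 13, 17, 25, 29}, so |H| = 6.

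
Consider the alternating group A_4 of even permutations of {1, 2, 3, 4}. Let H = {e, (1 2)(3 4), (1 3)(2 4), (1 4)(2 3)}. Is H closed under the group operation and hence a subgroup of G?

|H| = 4 divides |G| = 12, consistent with Lagrange.
H contains the identity, every element's inverse is in H, and H is closed under ∘: it is a subgroup.

Yes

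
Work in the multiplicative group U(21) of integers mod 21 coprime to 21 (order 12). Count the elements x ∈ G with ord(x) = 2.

The elements of order 2 are: 8, 13, 20.
That's 3.

3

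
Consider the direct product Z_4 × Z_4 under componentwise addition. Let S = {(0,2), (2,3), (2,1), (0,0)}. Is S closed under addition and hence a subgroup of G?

|S| = 4 divides |G| = 16, consistent with Lagrange.
S contains the identity, every element's inverse is in S, and S is closed under +: it is a subgroup.
In fact S = ⟨(2,3)⟩.

Yes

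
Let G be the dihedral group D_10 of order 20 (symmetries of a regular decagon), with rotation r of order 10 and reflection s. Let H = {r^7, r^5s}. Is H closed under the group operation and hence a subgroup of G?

No

The identity e ∉ H, so H is not a subgroup.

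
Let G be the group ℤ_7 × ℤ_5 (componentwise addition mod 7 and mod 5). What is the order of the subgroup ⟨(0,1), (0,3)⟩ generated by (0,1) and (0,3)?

|⟨(0,1)⟩| = 5 and |⟨(0,3)⟩| = 5, so |H| is a multiple of lcm(5, 5) = 5 and divides |G| = 35.
Closing under the operation: H = {(0,0), (0,1), (0,2), (0,3), (0,4)}, so |H| = 5.

5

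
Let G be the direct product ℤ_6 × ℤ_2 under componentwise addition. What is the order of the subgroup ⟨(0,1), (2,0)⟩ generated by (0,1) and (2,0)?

|⟨(0,1)⟩| = 2 and |⟨(2,0)⟩| = 3, so |H| is a multiple of lcm(2, 3) = 6 and divides |G| = 12.
Closing under the operation: H = {(0,0), (0,1), (2,0), (2,1), (4,0), (4,1)}, so |H| = 6.

6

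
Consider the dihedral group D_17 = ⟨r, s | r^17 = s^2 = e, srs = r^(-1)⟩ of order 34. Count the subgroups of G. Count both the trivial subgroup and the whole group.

20

|G| = 34, so by Lagrange every subgroup order divides 34. Divisors: 1, 2, 17, 34.
Subgroups by order — order 1: 1; order 2: 17; order 17: 1; order 34: 1.
Total: 1 + 17 + 1 + 1 = 20.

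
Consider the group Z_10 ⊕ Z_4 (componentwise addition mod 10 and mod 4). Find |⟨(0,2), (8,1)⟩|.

20

|⟨(0,2)⟩| = 2 and |⟨(8,1)⟩| = 20, so |H| is a multiple of lcm(2, 20) = 20 and divides |G| = 40.
Closing under the operation: H = {(0,0), (0,1), (0,2), (0,3), (2,0), (2,1), (2,2), (2,3), (4,0), (4,1), (4,2), (4,3), (6,0), (6,1), (6,2), (6,3), (8,0), (8,1), (8,2), (8,3)}, so |H| = 20.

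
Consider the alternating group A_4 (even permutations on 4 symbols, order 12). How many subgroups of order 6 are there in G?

0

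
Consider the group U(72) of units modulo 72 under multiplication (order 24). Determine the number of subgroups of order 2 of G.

|G| = 24 and 2 | 24, so subgroups of order 2 are possible by Lagrange.
The subgroups of order 2 are: {1, 17}; {1, 19}; {1, 35}; {1, 37}; … (7 in all).
So G has 7 subgroups of order 2.

7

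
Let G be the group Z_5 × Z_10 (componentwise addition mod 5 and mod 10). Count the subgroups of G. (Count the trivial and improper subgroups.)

16

|G| = 50, so by Lagrange every subgroup order divides 50. Divisors: 1, 2, 5, 10, 25, 50.
Subgroups by order — order 1: 1; order 2: 1; order 5: 6; order 10: 6; order 25: 1; order 50: 1.
Total: 1 + 1 + 6 + 6 + 1 + 1 = 16.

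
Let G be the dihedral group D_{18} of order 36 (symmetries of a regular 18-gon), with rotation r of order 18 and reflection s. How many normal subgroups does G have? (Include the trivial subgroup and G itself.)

9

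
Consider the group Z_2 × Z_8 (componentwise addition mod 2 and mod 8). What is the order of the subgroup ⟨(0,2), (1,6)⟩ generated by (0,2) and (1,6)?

8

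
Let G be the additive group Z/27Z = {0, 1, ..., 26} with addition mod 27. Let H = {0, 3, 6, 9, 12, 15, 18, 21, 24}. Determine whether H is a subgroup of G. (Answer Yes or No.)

|H| = 9 divides |G| = 27, consistent with Lagrange.
H contains the identity, every element's inverse is in H, and H is closed under +: it is a subgroup.
In fact H = ⟨3⟩.

Yes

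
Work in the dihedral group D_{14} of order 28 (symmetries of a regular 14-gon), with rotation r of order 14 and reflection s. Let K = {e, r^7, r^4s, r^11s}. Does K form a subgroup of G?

|K| = 4 divides |G| = 28, consistent with Lagrange.
K contains the identity, every element's inverse is in K, and K is closed under ·: it is a subgroup.

Yes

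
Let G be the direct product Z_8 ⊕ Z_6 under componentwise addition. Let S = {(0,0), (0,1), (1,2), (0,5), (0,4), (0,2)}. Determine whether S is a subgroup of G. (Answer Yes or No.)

(1,2) ∈ S but its inverse (7,4) ∉ S, so S is not a subgroup.

No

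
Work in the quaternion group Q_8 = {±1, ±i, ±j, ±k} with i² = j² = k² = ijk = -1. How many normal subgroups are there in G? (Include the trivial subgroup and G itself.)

G has 6 subgroups. Checking conjugation-invariance by order — order 1: 1/1 normal; order 2: 1/1 normal; order 4: 3/3 normal; order 8: 1/1 normal.
Total normal subgroups: 6.

6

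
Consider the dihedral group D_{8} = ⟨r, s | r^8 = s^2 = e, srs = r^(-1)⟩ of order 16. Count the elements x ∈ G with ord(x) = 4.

The elements of order 4 are: r^2, r^6.
That's 2.

2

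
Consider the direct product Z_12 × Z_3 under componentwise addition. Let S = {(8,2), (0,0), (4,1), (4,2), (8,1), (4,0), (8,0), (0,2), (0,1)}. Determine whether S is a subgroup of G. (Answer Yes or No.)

Yes

|S| = 9 divides |G| = 36, consistent with Lagrange.
S contains the identity, every element's inverse is in S, and S is closed under +: it is a subgroup.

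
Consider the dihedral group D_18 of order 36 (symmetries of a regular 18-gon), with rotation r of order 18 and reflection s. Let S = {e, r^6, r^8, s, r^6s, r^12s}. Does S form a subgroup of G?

No

r^6 ∈ S but its inverse r^12 ∉ S, so S is not a subgroup.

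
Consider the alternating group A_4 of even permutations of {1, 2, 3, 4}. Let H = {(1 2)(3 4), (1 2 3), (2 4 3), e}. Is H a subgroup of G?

(2 4 3) ∈ H but its inverse (2 3 4) ∉ H, so H is not a subgroup.

No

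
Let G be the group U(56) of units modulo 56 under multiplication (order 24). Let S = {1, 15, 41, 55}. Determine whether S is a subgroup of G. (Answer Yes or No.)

|S| = 4 divides |G| = 24, consistent with Lagrange.
S contains the identity, every element's inverse is in S, and S is closed under ·: it is a subgroup.

Yes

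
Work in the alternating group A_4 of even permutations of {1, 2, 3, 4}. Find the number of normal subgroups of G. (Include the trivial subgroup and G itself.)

G has 10 subgroups. Checking conjugation-invariance by order — order 1: 1/1 normal; order 2: 0/3 normal; order 3: 0/4 normal; order 4: 1/1 normal; order 12: 1/1 normal.
Total normal subgroups: 3.

3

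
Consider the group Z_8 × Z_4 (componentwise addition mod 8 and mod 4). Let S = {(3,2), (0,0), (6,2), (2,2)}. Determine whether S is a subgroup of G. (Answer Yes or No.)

(3,2) ∈ S but its inverse (5,2) ∉ S, so S is not a subgroup.

No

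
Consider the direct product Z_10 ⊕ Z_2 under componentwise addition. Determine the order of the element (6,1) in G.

10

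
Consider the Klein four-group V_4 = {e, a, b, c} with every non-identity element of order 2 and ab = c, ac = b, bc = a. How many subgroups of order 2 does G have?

3

|G| = 4 and 2 | 4, so subgroups of order 2 are possible by Lagrange.
The subgroups of order 2 are: {e, a}; {e, b}; {e, c}.
So G has 3 subgroups of order 2.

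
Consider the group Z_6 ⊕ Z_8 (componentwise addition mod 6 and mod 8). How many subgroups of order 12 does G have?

3

|G| = 48 and 12 | 48, so subgroups of order 12 are possible by Lagrange.
The subgroups of order 12 are: {(0,0), (0,2), (0,4), (0,6), (2,0), (2,2), (2,4), (2,6), (4,0), (4,2), (4,4), (4,6)}; {(0,0), (0,4), (1,0), (1,4), (2,0), (2,4), (3,0), (3,4), (4,0), (4,4), (5,0), (5,4)}; {(0,0), (0,4), (1,2), (1,6), (2,0), (2,4), (3,2), (3,6), (4,0), (4,4), (5,2), (5,6)}.
So G has 3 subgroups of order 12.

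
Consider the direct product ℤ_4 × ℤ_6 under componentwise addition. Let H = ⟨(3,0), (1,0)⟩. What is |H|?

|⟨(3,0)⟩| = 4 and |⟨(1,0)⟩| = 4, so |H| is a multiple of lcm(4, 4) = 4 and divides |G| = 24.
Closing under the operation: H = {(0,0), (1,0), (2,0), (3,0)}, so |H| = 4.

4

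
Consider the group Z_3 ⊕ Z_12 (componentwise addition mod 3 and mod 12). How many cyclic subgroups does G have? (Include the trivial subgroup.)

Group the elements of G by the cyclic subgroup they generate; each cyclic subgroup of order d accounts for φ(d) elements.
Cyclic subgroups by order — order 1: 1; order 2: 1; order 3: 4; order 4: 1; order 6: 4; order 12: 4.
Total: 15.

15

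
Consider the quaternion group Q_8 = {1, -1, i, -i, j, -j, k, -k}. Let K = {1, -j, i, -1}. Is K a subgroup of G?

-j ∈ K but its inverse j ∉ K, so K is not a subgroup.

No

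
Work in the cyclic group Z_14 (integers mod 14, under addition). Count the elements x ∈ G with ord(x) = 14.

6

In a cyclic group of order 14, the number of elements of order d (for d | 14) is φ(d).
φ(14) = 6.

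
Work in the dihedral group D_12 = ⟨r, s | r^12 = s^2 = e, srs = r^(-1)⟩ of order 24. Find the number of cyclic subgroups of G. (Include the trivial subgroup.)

18

Group the elements of G by the cyclic subgroup they generate; each cyclic subgroup of order d accounts for φ(d) elements.
Cyclic subgroups by order — order 1: 1; order 2: 13; order 3: 1; order 4: 1; order 6: 1; order 12: 1.
Total: 18.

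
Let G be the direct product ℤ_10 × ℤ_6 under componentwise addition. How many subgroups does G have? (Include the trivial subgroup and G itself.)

|G| = 60, so by Lagrange every subgroup order divides 60. Divisors: 1, 2, 3, 4, 5, 6, 10, 12, 15, 20, 30, 60.
Subgroups by order — order 1: 1; order 2: 3; order 3: 1; order 4: 1; order 5: 1; order 6: 3; order 10: 3; order 12: 1; order 15: 1; order 20: 1; order 30: 3; order 60: 1.
Total: 1 + 3 + 1 + 1 + 1 + 3 + 3 + 1 + 1 + 1 + 3 + 1 = 20.

20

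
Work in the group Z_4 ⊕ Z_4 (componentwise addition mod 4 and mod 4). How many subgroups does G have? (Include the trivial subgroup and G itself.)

15

|G| = 16, so by Lagrange every subgroup order divides 16. Divisors: 1, 2, 4, 8, 16.
Subgroups by order — order 1: 1; order 2: 3; order 4: 7; order 8: 3; order 16: 1.
Total: 1 + 3 + 7 + 3 + 1 = 15.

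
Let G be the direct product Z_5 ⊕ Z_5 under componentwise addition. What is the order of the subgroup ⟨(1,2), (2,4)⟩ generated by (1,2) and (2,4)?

5

|⟨(1,2)⟩| = 5 and |⟨(2,4)⟩| = 5, so |H| is a multiple of lcm(5, 5) = 5 and divides |G| = 25.
Closing under the operation: H = {(0,0), (1,2), (2,4), (3,1), (4,3)}, so |H| = 5.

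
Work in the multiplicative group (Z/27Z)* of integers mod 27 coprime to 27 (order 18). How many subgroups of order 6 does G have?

|G| = 18 and 6 | 18, so subgroups of order 6 are possible by Lagrange.
The subgroups of order 6 are: {1, 8, 10, 17, 19, 26}.
So G has 1 subgroup of order 6.

1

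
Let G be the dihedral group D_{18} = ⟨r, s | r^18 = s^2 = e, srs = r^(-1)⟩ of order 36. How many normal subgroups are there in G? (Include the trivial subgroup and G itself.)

9

G has 45 subgroups. Checking conjugation-invariance by order — order 1: 1/1 normal; order 2: 1/19 normal; order 3: 1/1 normal; order 4: 0/9 normal; order 6: 1/7 normal; order 9: 1/1 normal; order 12: 0/3 normal; order 18: 3/3 normal; order 36: 1/1 normal.
Total normal subgroups: 9.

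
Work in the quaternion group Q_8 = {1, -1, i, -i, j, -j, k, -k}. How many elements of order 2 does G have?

The elements of order 2 are: -1.
That's 1.

1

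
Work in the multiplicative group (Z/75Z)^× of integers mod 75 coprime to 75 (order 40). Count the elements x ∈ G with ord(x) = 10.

12

Enumerating element orders in G gives 12 elements of order 10.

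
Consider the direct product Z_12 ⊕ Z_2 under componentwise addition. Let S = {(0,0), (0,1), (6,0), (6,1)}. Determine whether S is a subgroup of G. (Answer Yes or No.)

Yes

|S| = 4 divides |G| = 24, consistent with Lagrange.
S contains the identity, every element's inverse is in S, and S is closed under +: it is a subgroup.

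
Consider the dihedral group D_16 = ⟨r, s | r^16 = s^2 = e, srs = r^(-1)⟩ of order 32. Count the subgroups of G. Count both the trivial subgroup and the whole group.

36

|G| = 32, so by Lagrange every subgroup order divides 32. Divisors: 1, 2, 4, 8, 16, 32.
Subgroups by order — order 1: 1; order 2: 17; order 4: 9; order 8: 5; order 16: 3; order 32: 1.
Total: 1 + 17 + 9 + 5 + 3 + 1 = 36.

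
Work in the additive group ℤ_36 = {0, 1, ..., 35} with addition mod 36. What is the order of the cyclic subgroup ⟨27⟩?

In ℤ_36, the order of an element a is n/gcd(a, n).
gcd(27, 36) = 9, so |⟨27⟩| = 36/9 = 4.

4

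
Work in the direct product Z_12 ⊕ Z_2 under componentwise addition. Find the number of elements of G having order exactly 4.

4

An element (a,b) has order lcm(ord(a), ord(b)); count pairs with lcm equal to 4.
Enumerating gives 4 such elements.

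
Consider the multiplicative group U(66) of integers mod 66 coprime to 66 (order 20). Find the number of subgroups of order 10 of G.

|G| = 20 and 10 | 20, so subgroups of order 10 are possible by Lagrange.
The subgroups of order 10 are: {1, 7, 13, 19, 25, 31, 37, 43, 49, 61}; {1, 17, 25, 29, 31, 35, 37, 41, 49, 65}; {1, 5, 23, 25, 31, 37, 47, 49, 53, 59}.
So G has 3 subgroups of order 10.

3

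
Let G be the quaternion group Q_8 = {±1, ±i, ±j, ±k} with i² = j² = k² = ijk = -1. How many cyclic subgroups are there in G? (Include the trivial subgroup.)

Group the elements of G by the cyclic subgroup they generate; each cyclic subgroup of order d accounts for φ(d) elements.
Cyclic subgroups by order — order 1: 1; order 2: 1; order 4: 3.
Total: 5.

5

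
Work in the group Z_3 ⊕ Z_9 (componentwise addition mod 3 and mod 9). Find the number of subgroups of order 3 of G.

4

|G| = 27 and 3 | 27, so subgroups of order 3 are possible by Lagrange.
The subgroups of order 3 are: {(0,0), (0,3), (0,6)}; {(0,0), (1,0), (2,0)}; {(0,0), (1,3), (2,6)}; {(0,0), (1,6), (2,3)}.
So G has 4 subgroups of order 3.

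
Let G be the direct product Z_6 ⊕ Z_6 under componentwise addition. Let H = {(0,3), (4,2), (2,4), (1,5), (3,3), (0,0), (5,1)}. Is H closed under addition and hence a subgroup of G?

|H| = 7 does not divide |G| = 36, so by Lagrange H is not a subgroup.

No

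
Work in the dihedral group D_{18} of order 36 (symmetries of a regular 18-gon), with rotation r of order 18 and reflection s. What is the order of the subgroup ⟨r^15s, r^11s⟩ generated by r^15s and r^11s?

18

|⟨r^15s⟩| = 2 and |⟨r^11s⟩| = 2, so |H| is a multiple of lcm(2, 2) = 2 and divides |G| = 36.
Closing under the operation: H = {e, r^2, r^4, r^6, r^8, r^10, r^12, r^14, r^16, rs, r^3s, r^5s, r^7s, r^9s, r^11s, r^13s, r^15s, r^17s}, so |H| = 18.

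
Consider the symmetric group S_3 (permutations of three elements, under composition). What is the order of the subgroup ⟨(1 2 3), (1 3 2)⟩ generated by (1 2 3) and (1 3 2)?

|⟨(1 2 3)⟩| = 3 and |⟨(1 3 2)⟩| = 3, so |H| is a multiple of lcm(3, 3) = 3 and divides |G| = 6.
Closing under the operation: H = {e, (1 2 3), (1 3 2)}, so |H| = 3.

3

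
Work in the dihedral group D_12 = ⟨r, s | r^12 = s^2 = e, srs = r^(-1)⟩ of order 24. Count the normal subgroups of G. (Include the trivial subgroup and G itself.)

G has 34 subgroups. Checking conjugation-invariance by order — order 1: 1/1 normal; order 2: 1/13 normal; order 3: 1/1 normal; order 4: 1/7 normal; order 6: 1/5 normal; order 8: 0/3 normal; order 12: 3/3 normal; order 24: 1/1 normal.
Total normal subgroups: 9.

9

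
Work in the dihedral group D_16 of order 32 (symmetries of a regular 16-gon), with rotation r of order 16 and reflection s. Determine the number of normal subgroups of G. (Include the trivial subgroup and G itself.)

G has 36 subgroups. Checking conjugation-invariance by order — order 1: 1/1 normal; order 2: 1/17 normal; order 4: 1/9 normal; order 8: 1/5 normal; order 16: 3/3 normal; order 32: 1/1 normal.
Total normal subgroups: 8.

8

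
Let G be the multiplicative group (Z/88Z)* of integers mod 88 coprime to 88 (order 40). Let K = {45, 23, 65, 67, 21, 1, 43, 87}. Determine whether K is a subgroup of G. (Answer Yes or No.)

|K| = 8 divides |G| = 40, consistent with Lagrange.
K contains the identity, every element's inverse is in K, and K is closed under ·: it is a subgroup.

Yes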